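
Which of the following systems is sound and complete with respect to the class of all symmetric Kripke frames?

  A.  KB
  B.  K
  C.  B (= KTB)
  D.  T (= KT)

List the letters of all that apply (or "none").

A

(A) KB is determined by exactly this class.
(B) K is determined by the class of arbitrary frames.
(C) B (= KTB) is determined by the class of reflexive and symmetric frames.
(D) T (= KT) is determined by the class of reflexive frames.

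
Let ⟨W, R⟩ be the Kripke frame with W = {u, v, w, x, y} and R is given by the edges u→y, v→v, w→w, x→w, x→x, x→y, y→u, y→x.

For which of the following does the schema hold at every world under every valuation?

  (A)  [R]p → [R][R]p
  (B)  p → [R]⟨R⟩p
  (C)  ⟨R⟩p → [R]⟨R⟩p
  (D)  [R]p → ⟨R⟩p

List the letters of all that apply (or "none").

D

R is not symmetric: x R w but not w R x.
R is not transitive: u R y and y R u but not u R u.
R is not euclidean: x R w and x R x but not w R x.
R is serial: every world has an R-successor.
(A) axiom 4: valid iff R is transitive. R is not transitive — not valid.
(B) p → [R]⟨R⟩p is axiom B, which corresponds to symmetry. R is not symmetric — not valid.
(C) axiom 5: valid iff R is euclidean. R is not euclidean — not valid.
(D) [R]p → ⟨R⟩p is axiom D; it is valid on a frame exactly when R is serial. R is serial, so valid.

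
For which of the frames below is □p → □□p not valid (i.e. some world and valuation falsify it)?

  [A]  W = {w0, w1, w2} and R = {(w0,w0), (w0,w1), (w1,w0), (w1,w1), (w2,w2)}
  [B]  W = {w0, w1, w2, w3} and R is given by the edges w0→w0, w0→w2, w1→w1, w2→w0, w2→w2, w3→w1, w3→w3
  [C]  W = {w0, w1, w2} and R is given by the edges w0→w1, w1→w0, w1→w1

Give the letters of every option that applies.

C

The schema □p → □□p is axiom 4; it is valid on a frame iff R is transitive.
(A) R is transitive (R is closed under composition), so the schema is valid here.
(B) R is transitive (R is closed under composition), so the schema is valid here.
(C) R is not transitive (w0 R w1 and w1 R w0 but not w0 R w0), so the schema fails here.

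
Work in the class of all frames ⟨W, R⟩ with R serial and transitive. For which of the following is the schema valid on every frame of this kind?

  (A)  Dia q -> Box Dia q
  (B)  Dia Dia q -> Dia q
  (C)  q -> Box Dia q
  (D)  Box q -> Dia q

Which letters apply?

B, D

(A) Dia q -> Box Dia q (axiom 5) characterises the euclidean frames. Such an R need not be euclidean — not valid.
(B) Dia Dia q -> Dia q (the dual of axiom 4) characterises the transitive frames. Every such R is transitive — valid.
(C) axiom B: valid iff R is symmetric. Such an R need not be symmetric — not valid.
(D) axiom D: valid iff R is serial. Every such R is serial — valid.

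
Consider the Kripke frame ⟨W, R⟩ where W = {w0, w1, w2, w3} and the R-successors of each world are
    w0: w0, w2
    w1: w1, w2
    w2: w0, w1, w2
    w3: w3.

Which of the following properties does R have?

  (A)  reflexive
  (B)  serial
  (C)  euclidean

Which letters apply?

(A) reflexive: each world relates to itself.
(B) serial: every world has an R-successor.
(C) not euclidean: w2 R w0 and w2 R w1 but not w0 R w1.

A, B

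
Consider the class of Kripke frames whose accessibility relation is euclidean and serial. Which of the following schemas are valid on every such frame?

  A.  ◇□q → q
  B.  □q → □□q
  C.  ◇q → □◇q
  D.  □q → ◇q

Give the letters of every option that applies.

C, D

(A) ◇□q → q is the dual of axiom B; it is valid on a frame exactly when R is symmetric. Such an R need not be symmetric, so not valid.
(B) axiom 4: valid iff R is transitive. Such an R need not be transitive — not valid.
(C) axiom 5: valid iff R is euclidean. Every such R is euclidean — valid.
(D) □q → ◇q is axiom D, which corresponds to seriality. Every such R is serial — valid.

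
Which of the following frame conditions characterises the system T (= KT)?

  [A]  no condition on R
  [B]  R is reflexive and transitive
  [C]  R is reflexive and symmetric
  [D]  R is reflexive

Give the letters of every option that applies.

D

(A) this class determines K, not T (= KT).
(B) this class determines S4, not T (= KT).
(C) this class determines B (= KTB), not T (= KT).
(D) T (= KT) is sound and complete for exactly this class.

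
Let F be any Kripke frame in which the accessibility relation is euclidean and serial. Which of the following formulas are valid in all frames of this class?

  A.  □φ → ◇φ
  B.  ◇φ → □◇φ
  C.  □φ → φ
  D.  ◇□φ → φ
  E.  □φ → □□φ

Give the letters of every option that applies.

A, B

(A) axiom D: valid iff R is serial. Every such R is serial — valid.
(B) axiom 5: valid iff R is euclidean. Every such R is euclidean — valid.
(C) □φ → φ (axiom T) characterises the reflexive frames. Such an R need not be reflexive — not valid.
(D) the dual of axiom B: valid iff R is symmetric. Such an R need not be symmetric — not valid.
(E) □φ → □□φ (axiom 4) characterises the transitive frames. Such an R need not be transitive — not valid.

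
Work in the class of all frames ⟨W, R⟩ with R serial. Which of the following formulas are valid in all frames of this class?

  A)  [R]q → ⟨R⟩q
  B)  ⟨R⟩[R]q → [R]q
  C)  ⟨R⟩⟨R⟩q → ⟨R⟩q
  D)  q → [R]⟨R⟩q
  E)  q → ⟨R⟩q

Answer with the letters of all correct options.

A

(A) [R]q → ⟨R⟩q is axiom D, which corresponds to seriality. Every such R is serial — valid.
(B) ⟨R⟩[R]q → [R]q is the dual of axiom 5; it is valid on a frame exactly when R is euclidean. Such an R need not be euclidean, so not valid.
(C) ⟨R⟩⟨R⟩q → ⟨R⟩q is the dual of axiom 4, which corresponds to transitivity. Such an R need not be transitive — not valid.
(D) q → [R]⟨R⟩q is axiom B, which corresponds to symmetry. Such an R need not be symmetric — not valid.
(E) q → ⟨R⟩q is the dual of axiom T, which corresponds to reflexivity. Such an R need not be reflexive — not valid.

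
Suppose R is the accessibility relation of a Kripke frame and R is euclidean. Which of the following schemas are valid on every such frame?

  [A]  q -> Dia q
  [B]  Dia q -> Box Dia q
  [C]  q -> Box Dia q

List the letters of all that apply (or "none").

B

(A) q -> Dia q is the dual of axiom T, which corresponds to reflexivity. Such an R need not be reflexive — not valid.
(B) Dia q -> Box Dia q is axiom 5, which corresponds to the euclidean property. Every such R is euclidean — valid.
(C) q -> Box Dia q is axiom B; it is valid on a frame exactly when R is symmetric. Such an R need not be symmetric, so not valid.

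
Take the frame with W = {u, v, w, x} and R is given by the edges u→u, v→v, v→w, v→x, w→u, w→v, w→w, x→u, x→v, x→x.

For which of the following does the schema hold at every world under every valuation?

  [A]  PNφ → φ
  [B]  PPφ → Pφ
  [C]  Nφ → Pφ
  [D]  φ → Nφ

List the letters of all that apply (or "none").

R is not symmetric: w R u but not u R w.
R is not transitive: v R w and w R u but not v R u.
R is serial: every world has an R-successor.
R is not a subset of the identity: v R w with v ≠ w.
(A) the dual of axiom B: valid iff R is symmetric. R is not symmetric — not valid.
(B) PPφ → Pφ (the dual of axiom 4) characterises the transitive frames. R is not transitive — not valid.
(C) Nφ → Pφ is axiom D, which corresponds to seriality. R is serial — valid.
(D) φ → Nφ is equivalent to ◇p→p; it holds exactly when R ⊆ identity. Here R ⊄ identity — not valid.

C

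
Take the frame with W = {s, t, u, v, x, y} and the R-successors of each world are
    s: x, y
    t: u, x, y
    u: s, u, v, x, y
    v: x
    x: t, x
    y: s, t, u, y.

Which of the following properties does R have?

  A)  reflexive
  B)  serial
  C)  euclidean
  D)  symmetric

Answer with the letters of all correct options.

(A) not reflexive: not s R s.
(B) serial: every world has an R-successor.
(C) not euclidean: s R x and s R y but not x R y.
(D) not symmetric: s R x but not x R s.

B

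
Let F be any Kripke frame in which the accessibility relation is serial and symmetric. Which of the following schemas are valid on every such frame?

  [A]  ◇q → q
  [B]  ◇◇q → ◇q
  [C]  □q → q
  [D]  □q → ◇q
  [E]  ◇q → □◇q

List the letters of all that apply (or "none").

D

(A) ◇q → q (the converse of T) corresponds to R being a subset of the identity. Such an R need not be a subset of the identity, so not valid.
(B) ◇◇q → ◇q is the dual of axiom 4; it is valid on a frame exactly when R is transitive. Such an R need not be transitive, so not valid.
(C) □q → q is axiom T, which corresponds to reflexivity. Such an R need not be reflexive — not valid.
(D) □q → ◇q is axiom D; it is valid on a frame exactly when R is serial. Every such R is serial, so valid.
(E) ◇q → □◇q (axiom 5) characterises the euclidean frames. Such an R need not be euclidean — not valid.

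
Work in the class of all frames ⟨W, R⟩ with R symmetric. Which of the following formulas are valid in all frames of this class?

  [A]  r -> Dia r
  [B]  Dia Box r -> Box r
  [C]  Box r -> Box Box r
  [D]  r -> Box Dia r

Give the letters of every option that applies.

D

(A) r -> Dia r is the dual of axiom T; it is valid on a frame exactly when R is reflexive. Such an R need not be reflexive, so not valid.
(B) Dia Box r -> Box r is the dual of axiom 5; it is valid on a frame exactly when R is euclidean. Such an R need not be euclidean, so not valid.
(C) Box r -> Box Box r (axiom 4) characterises the transitive frames. Such an R need not be transitive — not valid.
(D) r -> Box Dia r is axiom B; it is valid on a frame exactly when R is symmetric. Every such R is symmetric, so valid.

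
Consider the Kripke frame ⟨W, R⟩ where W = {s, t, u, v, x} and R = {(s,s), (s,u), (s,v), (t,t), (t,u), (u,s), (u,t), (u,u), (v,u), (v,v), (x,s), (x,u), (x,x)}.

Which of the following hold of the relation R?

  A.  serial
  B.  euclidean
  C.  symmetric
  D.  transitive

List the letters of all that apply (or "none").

A

(A) serial: every world has an R-successor.
(B) not euclidean: s R u and s R v but not u R v.
(C) not symmetric: s R v but not v R s.
(D) not transitive: s R u and u R t but not s R t.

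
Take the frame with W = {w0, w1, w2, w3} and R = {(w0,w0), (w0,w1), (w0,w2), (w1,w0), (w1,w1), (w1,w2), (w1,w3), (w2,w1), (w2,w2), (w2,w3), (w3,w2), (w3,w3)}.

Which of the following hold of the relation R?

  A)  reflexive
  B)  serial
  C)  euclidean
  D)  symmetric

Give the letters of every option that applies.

(A) reflexive: each world relates to itself.
(B) serial: every world has an R-successor.
(C) not euclidean: w0 R w2 and w0 R w0 but not w2 R w0.
(D) not symmetric: w0 R w2 but not w2 R w0.

A, B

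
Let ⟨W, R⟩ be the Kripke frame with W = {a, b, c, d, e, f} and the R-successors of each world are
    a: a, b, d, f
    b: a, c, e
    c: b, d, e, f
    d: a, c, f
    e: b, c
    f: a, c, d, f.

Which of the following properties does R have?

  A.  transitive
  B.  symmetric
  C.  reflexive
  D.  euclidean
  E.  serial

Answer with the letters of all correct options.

B, E

(A) not transitive: a R b and b R c but not a R c.
(B) symmetric: every R-edge is matched by its reverse.
(C) not reflexive: not b R b.
(D) not euclidean: a R b and a R d but not b R d.
(E) serial: every world has an R-successor.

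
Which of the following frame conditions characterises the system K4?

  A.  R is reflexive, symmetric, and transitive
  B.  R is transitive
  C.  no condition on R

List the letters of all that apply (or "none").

(A) this class determines S5, not K4.
(B) K4 is sound and complete for exactly this class.
(C) this class determines K, not K4.

B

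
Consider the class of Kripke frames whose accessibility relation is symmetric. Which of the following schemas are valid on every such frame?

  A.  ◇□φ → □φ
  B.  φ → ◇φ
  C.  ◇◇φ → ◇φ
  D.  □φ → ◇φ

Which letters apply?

none

(A) ◇□φ → □φ is the dual of axiom 5, which corresponds to the euclidean property. Such an R need not be euclidean — not valid.
(B) φ → ◇φ is the dual of axiom T, which corresponds to reflexivity. Such an R need not be reflexive — not valid.
(C) ◇◇φ → ◇φ is the dual of axiom 4; it is valid on a frame exactly when R is transitive. Such an R need not be transitive, so not valid.
(D) □φ → ◇φ is axiom D, which corresponds to seriality. Such an R need not be serial — not valid.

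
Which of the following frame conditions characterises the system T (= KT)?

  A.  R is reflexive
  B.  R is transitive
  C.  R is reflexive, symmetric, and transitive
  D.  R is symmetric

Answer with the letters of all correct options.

A

(A) T (= KT) is sound and complete for exactly this class.
(B) this class determines K4, not T (= KT).
(C) this class determines S5, not T (= KT).
(D) this class determines KB, not T (= KT).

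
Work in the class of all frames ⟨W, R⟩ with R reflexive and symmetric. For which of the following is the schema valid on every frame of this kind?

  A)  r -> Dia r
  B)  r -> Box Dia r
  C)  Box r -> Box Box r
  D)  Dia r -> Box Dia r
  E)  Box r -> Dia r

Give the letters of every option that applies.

A, B, E

Reflexive relations are serial.
(A) r -> Dia r is the dual of axiom T, which corresponds to reflexivity. Every such R is reflexive — valid.
(B) r -> Box Dia r (axiom B) characterises the symmetric frames. Every such R is symmetric — valid.
(C) axiom 4: valid iff R is transitive. Such an R need not be transitive — not valid.
(D) axiom 5: valid iff R is euclidean. Such an R need not be euclidean — not valid.
(E) axiom D: valid iff R is serial. Every such R is serial — valid.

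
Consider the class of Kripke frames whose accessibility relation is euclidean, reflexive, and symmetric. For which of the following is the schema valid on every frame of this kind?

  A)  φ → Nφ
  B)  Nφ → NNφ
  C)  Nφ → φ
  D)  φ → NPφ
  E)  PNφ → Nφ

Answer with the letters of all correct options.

B, C, D, E

A relation that is euclidean, reflexive, and symmetric is also serial and transitive.
(A) φ → Nφ is valid only on frames where every R-edge is a self-loop. Such an R need not be a subset of the identity — not valid.
(B) Nφ → NNφ is axiom 4; it is valid on a frame exactly when R is transitive. Every such R is transitive, so valid.
(C) Nφ → φ is axiom T; it is valid on a frame exactly when R is reflexive. Every such R is reflexive, so valid.
(D) φ → NPφ is axiom B, which corresponds to symmetry. Every such R is symmetric — valid.
(E) PNφ → Nφ is the dual of axiom 5; it is valid on a frame exactly when R is euclidean. Every such R is euclidean, so valid.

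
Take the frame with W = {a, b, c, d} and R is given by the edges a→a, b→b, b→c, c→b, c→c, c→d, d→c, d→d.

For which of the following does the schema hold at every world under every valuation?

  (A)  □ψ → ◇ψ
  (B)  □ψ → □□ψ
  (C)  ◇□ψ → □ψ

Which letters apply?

R is not transitive: b R c and c R d but not b R d.
R is not euclidean: c R b and c R d but not b R d.
R is serial: every world has an R-successor.
(A) □ψ → ◇ψ (axiom D) characterises the serial frames. R is serial — valid.
(B) □ψ → □□ψ is axiom 4, which corresponds to transitivity. R is not transitive — not valid.
(C) ◇□ψ → □ψ (the dual of axiom 5) characterises the euclidean frames. R is not euclidean — not valid.

A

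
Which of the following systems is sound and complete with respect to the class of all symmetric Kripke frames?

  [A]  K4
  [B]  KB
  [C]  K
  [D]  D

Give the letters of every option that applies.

(A) K4 is determined by the class of transitive frames.
(B) KB is determined by exactly this class.
(C) K is determined by the class of arbitrary frames.
(D) D is determined by the class of serial frames.

B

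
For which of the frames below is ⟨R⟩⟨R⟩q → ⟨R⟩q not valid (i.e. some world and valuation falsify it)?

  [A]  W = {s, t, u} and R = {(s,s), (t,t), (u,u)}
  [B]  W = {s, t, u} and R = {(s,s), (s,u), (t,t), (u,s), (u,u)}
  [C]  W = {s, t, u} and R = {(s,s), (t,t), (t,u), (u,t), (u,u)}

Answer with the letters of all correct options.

The schema ⟨R⟩⟨R⟩q → ⟨R⟩q is the dual of axiom 4; it is valid on a frame iff R is transitive.
(A) R is transitive (R is closed under composition), so the schema is valid here.
(B) R is transitive (R is closed under composition), so the schema is valid here.
(C) R is transitive (R is closed under composition), so the schema is valid here.

none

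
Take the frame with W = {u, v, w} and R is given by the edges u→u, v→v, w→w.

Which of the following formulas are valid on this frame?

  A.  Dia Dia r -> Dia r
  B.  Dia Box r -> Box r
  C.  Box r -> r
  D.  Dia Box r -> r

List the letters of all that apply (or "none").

R is reflexive: each world relates to itself.
R is symmetric: every R-edge is matched by its reverse.
R is transitive: R is closed under composition.
R is euclidean: any two R-successors of the same world are R-related.
(A) Dia Dia r -> Dia r is the dual of axiom 4, which corresponds to transitivity. R is transitive — valid.
(B) Dia Box r -> Box r is the dual of axiom 5; it is valid on a frame exactly when R is euclidean. R is euclidean, so valid.
(C) Box r -> r is axiom T; it is valid on a frame exactly when R is reflexive. R is reflexive, so valid.
(D) Dia Box r -> r is the dual of axiom B, which corresponds to symmetry. R is symmetric — valid.

A, B, C, D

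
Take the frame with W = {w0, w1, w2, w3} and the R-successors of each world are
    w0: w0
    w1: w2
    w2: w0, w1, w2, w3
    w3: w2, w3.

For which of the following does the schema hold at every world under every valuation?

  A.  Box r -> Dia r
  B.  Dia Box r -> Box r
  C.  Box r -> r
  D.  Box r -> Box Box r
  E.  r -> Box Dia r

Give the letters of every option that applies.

R is not reflexive: not w1 R w1.
R is not symmetric: w2 R w0 but not w0 R w2.
R is not transitive: w1 R w2 and w2 R w0 but not w1 R w0.
R is not euclidean: w2 R w0 and w2 R w1 but not w0 R w1.
R is serial: every world has an R-successor.
(A) Box r -> Dia r is axiom D, which corresponds to seriality. R is serial — valid.
(B) Dia Box r -> Box r (the dual of axiom 5) characterises the euclidean frames. R is not euclidean — not valid.
(C) Box r -> r is axiom T; it is valid on a frame exactly when R is reflexive. R is not reflexive, so not valid.
(D) axiom 4: valid iff R is transitive. R is not transitive — not valid.
(E) r -> Box Dia r is axiom B, which corresponds to symmetry. R is not symmetric — not valid.

A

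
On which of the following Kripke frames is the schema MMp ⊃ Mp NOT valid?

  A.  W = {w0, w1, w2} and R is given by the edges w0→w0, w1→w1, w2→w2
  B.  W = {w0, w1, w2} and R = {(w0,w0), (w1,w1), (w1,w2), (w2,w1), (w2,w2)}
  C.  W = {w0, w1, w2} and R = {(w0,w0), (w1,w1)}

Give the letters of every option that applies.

The schema MMp ⊃ Mp is the dual of axiom 4; it is valid on a frame iff R is transitive.
(A) R is transitive (R is closed under composition), so the schema is valid here.
(B) R is transitive (R is closed under composition), so the schema is valid here.
(C) R is transitive (R is closed under composition), so the schema is valid here.

none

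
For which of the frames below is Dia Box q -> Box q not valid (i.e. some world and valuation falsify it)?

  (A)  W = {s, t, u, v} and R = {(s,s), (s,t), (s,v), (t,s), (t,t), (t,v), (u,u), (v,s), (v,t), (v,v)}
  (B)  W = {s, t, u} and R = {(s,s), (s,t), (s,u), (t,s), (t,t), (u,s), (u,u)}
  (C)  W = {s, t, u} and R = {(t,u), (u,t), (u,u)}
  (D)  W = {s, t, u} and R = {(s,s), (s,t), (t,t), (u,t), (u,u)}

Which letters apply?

The schema Dia Box q -> Box q is the dual of axiom 5; it is valid on a frame iff R is euclidean.
(A) R is euclidean (any two R-successors of the same world are R-related), so the schema is valid here.
(B) R is not euclidean (s R t and s R u but not t R u), so the schema fails here.
(C) R is not euclidean (u R t and u R t but not t R t), so the schema fails here.
(D) R is not euclidean (s R t and s R s but not t R s), so the schema fails here.

B, C, D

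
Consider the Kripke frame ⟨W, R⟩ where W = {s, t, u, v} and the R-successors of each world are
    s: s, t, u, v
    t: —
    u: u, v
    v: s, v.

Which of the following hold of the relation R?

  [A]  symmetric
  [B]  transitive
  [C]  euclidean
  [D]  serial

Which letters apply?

none

(A) not symmetric: s R t but not t R s.
(B) not transitive: u R v and v R s but not u R s.
(C) not euclidean: s R t and s R s but not t R s.
(D) not serial: t has no R-successor.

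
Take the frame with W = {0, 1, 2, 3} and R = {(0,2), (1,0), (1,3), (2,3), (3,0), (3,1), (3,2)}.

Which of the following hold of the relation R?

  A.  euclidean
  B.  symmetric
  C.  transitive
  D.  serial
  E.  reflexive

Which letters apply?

(A) not euclidean: 1 R 0 and 1 R 3 but not 0 R 3.
(B) not symmetric: 0 R 2 but not 2 R 0.
(C) not transitive: 0 R 2 and 2 R 3 but not 0 R 3.
(D) serial: every world has an R-successor.
(E) not reflexive: not 0 R 0.

D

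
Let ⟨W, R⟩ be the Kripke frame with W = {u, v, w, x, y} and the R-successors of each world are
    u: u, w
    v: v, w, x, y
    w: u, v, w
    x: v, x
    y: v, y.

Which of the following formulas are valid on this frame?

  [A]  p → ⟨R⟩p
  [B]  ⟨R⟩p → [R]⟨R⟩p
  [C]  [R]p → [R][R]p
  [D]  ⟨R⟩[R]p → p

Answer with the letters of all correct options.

A, D

R is reflexive: each world relates to itself.
R is symmetric: every R-edge is matched by its reverse.
R is not transitive: u R w and w R v but not u R v.
R is not euclidean: v R w and v R x but not w R x.
(A) p → ⟨R⟩p (the dual of axiom T) characterises the reflexive frames. R is reflexive — valid.
(B) ⟨R⟩p → [R]⟨R⟩p is axiom 5; it is valid on a frame exactly when R is euclidean. R is not euclidean, so not valid.
(C) [R]p → [R][R]p is axiom 4, which corresponds to transitivity. R is not transitive — not valid.
(D) ⟨R⟩[R]p → p (the dual of axiom B) characterises the symmetric frames. R is symmetric — valid.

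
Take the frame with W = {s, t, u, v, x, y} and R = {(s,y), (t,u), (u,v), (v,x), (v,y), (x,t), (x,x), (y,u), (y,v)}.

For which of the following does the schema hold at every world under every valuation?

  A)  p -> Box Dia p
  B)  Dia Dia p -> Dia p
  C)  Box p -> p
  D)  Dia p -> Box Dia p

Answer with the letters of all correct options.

none

R is not reflexive: not s R s.
R is not symmetric: s R y but not y R s.
R is not transitive: s R y and y R u but not s R u.
R is not euclidean: v R x and v R y but not x R y.
(A) p -> Box Dia p (axiom B) characterises the symmetric frames. R is not symmetric — not valid.
(B) Dia Dia p -> Dia p is the dual of axiom 4; it is valid on a frame exactly when R is transitive. R is not transitive, so not valid.
(C) Box p -> p (axiom T) characterises the reflexive frames. R is not reflexive — not valid.
(D) Dia p -> Box Dia p is axiom 5; it is valid on a frame exactly when R is euclidean. R is not euclidean, so not valid.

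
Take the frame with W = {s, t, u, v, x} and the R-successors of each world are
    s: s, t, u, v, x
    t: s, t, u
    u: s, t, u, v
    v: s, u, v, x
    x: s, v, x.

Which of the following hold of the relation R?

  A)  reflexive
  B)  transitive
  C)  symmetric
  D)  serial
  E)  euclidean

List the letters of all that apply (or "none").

(A) reflexive: each world relates to itself.
(B) not transitive: t R s and s R v but not t R v.
(C) symmetric: every R-edge is matched by its reverse.
(D) serial: every world has an R-successor.
(E) not euclidean: s R t and s R v but not t R v.

A, C, D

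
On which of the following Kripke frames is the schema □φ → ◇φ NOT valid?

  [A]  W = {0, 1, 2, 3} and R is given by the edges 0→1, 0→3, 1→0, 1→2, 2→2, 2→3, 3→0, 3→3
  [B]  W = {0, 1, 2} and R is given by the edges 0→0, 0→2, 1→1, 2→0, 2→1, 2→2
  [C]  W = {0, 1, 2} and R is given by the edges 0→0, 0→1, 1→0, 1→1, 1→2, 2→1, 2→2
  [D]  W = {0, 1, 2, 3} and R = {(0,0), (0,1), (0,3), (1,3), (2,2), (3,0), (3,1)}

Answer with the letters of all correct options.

none

The schema □φ → ◇φ is axiom D; it is valid on a frame iff R is serial.
(A) R is serial (every world has an R-successor), so the schema is valid here.
(B) R is serial (every world has an R-successor), so the schema is valid here.
(C) R is serial (every world has an R-successor), so the schema is valid here.
(D) R is serial (every world has an R-successor), so the schema is valid here.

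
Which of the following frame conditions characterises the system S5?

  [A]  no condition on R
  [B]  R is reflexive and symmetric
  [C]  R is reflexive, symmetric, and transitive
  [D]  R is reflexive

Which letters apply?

C

(A) this class determines K, not S5.
(B) this class determines B (= KTB), not S5.
(C) S5 is sound and complete for exactly this class.
(D) this class determines T (= KT), not S5.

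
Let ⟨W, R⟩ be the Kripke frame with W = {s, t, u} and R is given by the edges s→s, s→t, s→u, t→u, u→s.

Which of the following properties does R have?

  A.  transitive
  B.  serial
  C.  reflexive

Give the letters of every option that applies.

B

(A) not transitive: t R u and u R s but not t R s.
(B) serial: every world has an R-successor.
(C) not reflexive: not t R t.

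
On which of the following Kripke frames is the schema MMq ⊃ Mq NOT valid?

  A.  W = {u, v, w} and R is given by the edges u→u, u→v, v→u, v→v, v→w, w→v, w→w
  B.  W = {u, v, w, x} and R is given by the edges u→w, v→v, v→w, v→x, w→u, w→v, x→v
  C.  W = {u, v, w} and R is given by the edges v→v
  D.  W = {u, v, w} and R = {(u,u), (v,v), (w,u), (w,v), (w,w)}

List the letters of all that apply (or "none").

The schema MMq ⊃ Mq is the dual of axiom 4; it is valid on a frame iff R is transitive.
(A) R is not transitive (u R v and v R w but not u R w), so the schema fails here.
(B) R is not transitive (u R w and w R u but not u R u), so the schema fails here.
(C) R is transitive (R is closed under composition), so the schema is valid here.
(D) R is transitive (R is closed under composition), so the schema is valid here.

A, B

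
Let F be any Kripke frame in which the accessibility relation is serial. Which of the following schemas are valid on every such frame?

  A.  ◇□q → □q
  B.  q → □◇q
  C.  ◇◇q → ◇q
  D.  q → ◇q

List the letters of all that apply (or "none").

(A) ◇□q → □q is the dual of axiom 5; it is valid on a frame exactly when R is euclidean. Such an R need not be euclidean, so not valid.
(B) q → □◇q is axiom B, which corresponds to symmetry. Such an R need not be symmetric — not valid.
(C) ◇◇q → ◇q is the dual of axiom 4; it is valid on a frame exactly when R is transitive. Such an R need not be transitive, so not valid.
(D) the dual of axiom T: valid iff R is reflexive. Such an R need not be reflexive — not valid.

none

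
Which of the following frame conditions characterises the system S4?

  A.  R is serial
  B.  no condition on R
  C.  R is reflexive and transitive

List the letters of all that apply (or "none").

(A) this class determines D, not S4.
(B) this class determines K, not S4.
(C) S4 is sound and complete for exactly this class.

C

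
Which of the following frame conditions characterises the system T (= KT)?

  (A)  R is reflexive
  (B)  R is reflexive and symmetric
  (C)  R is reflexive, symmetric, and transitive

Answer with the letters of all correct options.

(A) T (= KT) is sound and complete for exactly this class.
(B) this class determines B (= KTB), not T (= KT).
(C) this class determines S5, not T (= KT).

A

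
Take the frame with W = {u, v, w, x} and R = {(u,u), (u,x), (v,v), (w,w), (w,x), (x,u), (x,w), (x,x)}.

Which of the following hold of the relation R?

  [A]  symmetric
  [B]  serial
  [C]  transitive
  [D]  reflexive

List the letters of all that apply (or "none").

(A) symmetric: every R-edge is matched by its reverse.
(B) serial: every world has an R-successor.
(C) not transitive: u R x and x R w but not u R w.
(D) reflexive: each world relates to itself.

A, B, D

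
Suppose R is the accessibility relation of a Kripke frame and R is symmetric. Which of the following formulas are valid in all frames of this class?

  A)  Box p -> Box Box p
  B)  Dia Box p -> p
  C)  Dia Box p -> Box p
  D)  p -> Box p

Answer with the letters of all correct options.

(A) Box p -> Box Box p (axiom 4) characterises the transitive frames. Such an R need not be transitive — not valid.
(B) Dia Box p -> p (the dual of axiom B) characterises the symmetric frames. Every such R is symmetric — valid.
(C) Dia Box p -> Box p is the dual of axiom 5; it is valid on a frame exactly when R is euclidean. Such an R need not be euclidean, so not valid.
(D) p -> Box p is equivalent to ◇p→p; it holds exactly when R ⊆ identity. Such an R need not be a subset of the identity — not valid.

B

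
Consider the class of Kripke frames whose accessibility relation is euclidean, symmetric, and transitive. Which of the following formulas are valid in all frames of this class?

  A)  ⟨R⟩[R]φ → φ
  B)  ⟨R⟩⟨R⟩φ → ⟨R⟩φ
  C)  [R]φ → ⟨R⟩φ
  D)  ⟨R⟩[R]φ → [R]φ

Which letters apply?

(A) the dual of axiom B: valid iff R is symmetric. Every such R is symmetric — valid.
(B) the dual of axiom 4: valid iff R is transitive. Every such R is transitive — valid.
(C) axiom D: valid iff R is serial. Such an R need not be serial — not valid.
(D) the dual of axiom 5: valid iff R is euclidean. Every such R is euclidean — valid.

A, B, D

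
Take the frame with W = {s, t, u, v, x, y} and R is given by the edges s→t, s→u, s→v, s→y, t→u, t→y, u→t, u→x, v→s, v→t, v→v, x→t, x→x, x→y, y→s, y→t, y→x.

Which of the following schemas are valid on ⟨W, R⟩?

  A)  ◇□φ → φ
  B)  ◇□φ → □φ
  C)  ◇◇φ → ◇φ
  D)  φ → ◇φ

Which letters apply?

none

R is not reflexive: not s R s.
R is not symmetric: s R t but not t R s.
R is not transitive: s R u and u R x but not s R x.
R is not euclidean: s R t and s R v but not t R v.
(A) ◇□φ → φ (the dual of axiom B) characterises the symmetric frames. R is not symmetric — not valid.
(B) ◇□φ → □φ (the dual of axiom 5) characterises the euclidean frames. R is not euclidean — not valid.
(C) ◇◇φ → ◇φ is the dual of axiom 4, which corresponds to transitivity. R is not transitive — not valid.
(D) the dual of axiom T: valid iff R is reflexive. R is not reflexive — not valid.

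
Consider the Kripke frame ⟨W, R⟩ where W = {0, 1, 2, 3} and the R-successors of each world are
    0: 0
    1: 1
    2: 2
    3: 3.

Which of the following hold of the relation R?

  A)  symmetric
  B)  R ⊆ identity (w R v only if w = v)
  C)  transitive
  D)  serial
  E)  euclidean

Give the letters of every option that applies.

(A) symmetric: every R-edge is matched by its reverse.
(B) ⊆ identity: every R-edge is a self-loop.
(C) transitive: R is closed under composition.
(D) serial: every world has an R-successor.
(E) euclidean: any two R-successors of the same world are R-related.

A, B, C, D, E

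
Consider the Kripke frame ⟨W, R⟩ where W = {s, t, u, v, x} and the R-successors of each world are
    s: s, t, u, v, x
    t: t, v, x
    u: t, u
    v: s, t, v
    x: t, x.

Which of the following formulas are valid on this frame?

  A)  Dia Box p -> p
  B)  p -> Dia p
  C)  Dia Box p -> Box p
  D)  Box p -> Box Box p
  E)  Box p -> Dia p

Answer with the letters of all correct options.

R is reflexive: each world relates to itself.
R is not symmetric: s R t but not t R s.
R is not transitive: t R v and v R s but not t R s.
R is not euclidean: s R t and s R s but not t R s.
R is serial: every world has an R-successor.
(A) Dia Box p -> p (the dual of axiom B) characterises the symmetric frames. R is not symmetric — not valid.
(B) the dual of axiom T: valid iff R is reflexive. R is reflexive — valid.
(C) Dia Box p -> Box p (the dual of axiom 5) characterises the euclidean frames. R is not euclidean — not valid.
(D) axiom 4: valid iff R is transitive. R is not transitive — not valid.
(E) axiom D: valid iff R is serial. R is serial — valid.

B, E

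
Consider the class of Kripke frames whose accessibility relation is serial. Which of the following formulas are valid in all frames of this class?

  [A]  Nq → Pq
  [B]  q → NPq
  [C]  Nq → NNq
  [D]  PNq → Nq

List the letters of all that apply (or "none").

(A) Nq → Pq is axiom D, which corresponds to seriality. Every such R is serial — valid.
(B) q → NPq (axiom B) characterises the symmetric frames. Such an R need not be symmetric — not valid.
(C) Nq → NNq (axiom 4) characterises the transitive frames. Such an R need not be transitive — not valid.
(D) PNq → Nq is the dual of axiom 5; it is valid on a frame exactly when R is euclidean. Such an R need not be euclidean, so not valid.

A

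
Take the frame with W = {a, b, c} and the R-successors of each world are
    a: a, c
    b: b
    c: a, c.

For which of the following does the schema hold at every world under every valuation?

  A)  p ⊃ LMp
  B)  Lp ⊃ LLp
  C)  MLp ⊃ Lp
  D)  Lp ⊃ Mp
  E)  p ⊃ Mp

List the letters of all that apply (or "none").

A, B, C, D, E

R is reflexive: each world relates to itself.
R is symmetric: every R-edge is matched by its reverse.
R is transitive: R is closed under composition.
R is euclidean: any two R-successors of the same world are R-related.
R is serial: every world has an R-successor.
(A) axiom B: valid iff R is symmetric. R is symmetric — valid.
(B) Lp ⊃ LLp is axiom 4, which corresponds to transitivity. R is transitive — valid.
(C) the dual of axiom 5: valid iff R is euclidean. R is euclidean — valid.
(D) Lp ⊃ Mp (axiom D) characterises the serial frames. R is serial — valid.
(E) p ⊃ Mp is the dual of axiom T; it is valid on a frame exactly when R is reflexive. R is reflexive, so valid.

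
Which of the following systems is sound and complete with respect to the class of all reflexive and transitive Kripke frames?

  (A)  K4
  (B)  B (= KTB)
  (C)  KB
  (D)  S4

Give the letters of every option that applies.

(A) K4 is determined by the class of transitive frames.
(B) B (= KTB) is determined by the class of reflexive and symmetric frames.
(C) KB is determined by the class of symmetric frames.
(D) S4 is determined by exactly this class.

D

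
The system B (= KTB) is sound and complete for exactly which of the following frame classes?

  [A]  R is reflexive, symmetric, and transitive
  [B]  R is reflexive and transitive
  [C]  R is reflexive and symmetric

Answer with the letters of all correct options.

C

(A) this class determines S5, not B (= KTB).
(B) this class determines S4, not B (= KTB).
(C) B (= KTB) is sound and complete for exactly this class.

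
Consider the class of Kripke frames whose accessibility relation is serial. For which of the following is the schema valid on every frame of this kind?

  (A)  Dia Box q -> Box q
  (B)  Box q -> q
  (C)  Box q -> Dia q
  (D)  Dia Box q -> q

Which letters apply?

C

(A) Dia Box q -> Box q (the dual of axiom 5) characterises the euclidean frames. Such an R need not be euclidean — not valid.
(B) Box q -> q (axiom T) characterises the reflexive frames. Such an R need not be reflexive — not valid.
(C) Box q -> Dia q is axiom D, which corresponds to seriality. Every such R is serial — valid.
(D) Dia Box q -> q (the dual of axiom B) characterises the symmetric frames. Such an R need not be symmetric — not valid.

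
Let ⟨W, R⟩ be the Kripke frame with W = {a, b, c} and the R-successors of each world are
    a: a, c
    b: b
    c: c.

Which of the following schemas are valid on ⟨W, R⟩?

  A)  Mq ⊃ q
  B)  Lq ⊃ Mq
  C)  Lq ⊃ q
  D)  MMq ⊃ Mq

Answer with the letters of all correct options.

R is reflexive: each world relates to itself.
R is transitive: R is closed under composition.
R is serial: every world has an R-successor.
R is not a subset of the identity: a R c with a ≠ c.
(A) Mq ⊃ q is the converse of T; it holds exactly when R ⊆ identity. Here R ⊄ identity — not valid.
(B) Lq ⊃ Mq is axiom D, which corresponds to seriality. R is serial — valid.
(C) Lq ⊃ q is axiom T; it is valid on a frame exactly when R is reflexive. R is reflexive, so valid.
(D) MMq ⊃ Mq is the dual of axiom 4, which corresponds to transitivity. R is transitive — valid.

B, C, D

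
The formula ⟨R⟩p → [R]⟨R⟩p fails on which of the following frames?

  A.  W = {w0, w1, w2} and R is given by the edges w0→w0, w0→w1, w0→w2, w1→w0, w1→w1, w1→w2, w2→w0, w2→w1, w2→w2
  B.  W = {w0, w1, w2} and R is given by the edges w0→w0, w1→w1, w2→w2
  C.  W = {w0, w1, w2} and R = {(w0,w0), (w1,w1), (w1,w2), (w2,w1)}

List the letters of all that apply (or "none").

C

The schema ⟨R⟩p → [R]⟨R⟩p is axiom 5; it is valid on a frame iff R is euclidean.
(A) R is euclidean (any two R-successors of the same world are R-related), so the schema is valid here.
(B) R is euclidean (any two R-successors of the same world are R-related), so the schema is valid here.
(C) R is not euclidean (w1 R w2 and w1 R w2 but not w2 R w2), so the schema fails here.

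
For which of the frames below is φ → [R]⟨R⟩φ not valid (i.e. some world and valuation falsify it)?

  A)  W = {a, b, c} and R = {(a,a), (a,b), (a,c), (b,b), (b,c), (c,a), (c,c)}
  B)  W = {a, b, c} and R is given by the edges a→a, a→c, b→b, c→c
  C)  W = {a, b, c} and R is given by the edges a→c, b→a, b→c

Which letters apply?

A, B, C

The schema φ → [R]⟨R⟩φ is axiom B; it is valid on a frame iff R is symmetric.
(A) R is not symmetric (a R b but not b R a), so the schema fails here.
(B) R is not symmetric (a R c but not c R a), so the schema fails here.
(C) R is not symmetric (a R c but not c R a), so the schema fails here.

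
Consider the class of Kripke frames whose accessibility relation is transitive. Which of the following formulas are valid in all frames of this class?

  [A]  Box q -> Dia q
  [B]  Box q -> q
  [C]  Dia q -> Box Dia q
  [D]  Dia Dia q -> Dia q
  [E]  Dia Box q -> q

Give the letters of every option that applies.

D

(A) axiom D: valid iff R is serial. Such an R need not be serial — not valid.
(B) Box q -> q is axiom T; it is valid on a frame exactly when R is reflexive. Such an R need not be reflexive, so not valid.
(C) axiom 5: valid iff R is euclidean. Such an R need not be euclidean — not valid.
(D) Dia Dia q -> Dia q is the dual of axiom 4; it is valid on a frame exactly when R is transitive. Every such R is transitive, so valid.
(E) Dia Box q -> q is the dual of axiom B, which corresponds to symmetry. Such an R need not be symmetric — not valid.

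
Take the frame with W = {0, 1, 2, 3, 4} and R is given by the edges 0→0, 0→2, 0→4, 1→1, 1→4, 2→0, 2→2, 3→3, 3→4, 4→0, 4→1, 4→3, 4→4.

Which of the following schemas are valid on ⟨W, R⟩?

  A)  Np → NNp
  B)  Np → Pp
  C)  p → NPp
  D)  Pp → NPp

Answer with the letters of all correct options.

R is symmetric: every R-edge is matched by its reverse.
R is not transitive: 0 R 4 and 4 R 1 but not 0 R 1.
R is not euclidean: 0 R 2 and 0 R 4 but not 2 R 4.
R is serial: every world has an R-successor.
(A) Np → NNp (axiom 4) characterises the transitive frames. R is not transitive — not valid.
(B) Np → Pp is axiom D, which corresponds to seriality. R is serial — valid.
(C) p → NPp is axiom B; it is valid on a frame exactly when R is symmetric. R is symmetric, so valid.
(D) axiom 5: valid iff R is euclidean. R is not euclidean — not valid.

B, C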